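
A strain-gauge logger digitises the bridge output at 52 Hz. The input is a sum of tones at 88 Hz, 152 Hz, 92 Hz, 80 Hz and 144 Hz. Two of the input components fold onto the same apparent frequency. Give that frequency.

fs/2 = 26 Hz.
88 Hz mod fs = 36 Hz.
36 Hz > fs/2 = 26 Hz, folds to fs − 36 Hz = 16 Hz.
152 Hz mod fs = 48 Hz.
48 Hz > fs/2 = 26 Hz, folds to fs − 48 Hz = 4 Hz.
92 Hz mod fs = 40 Hz.
40 Hz > fs/2 = 26 Hz, folds to fs − 40 Hz = 12 Hz.
80 Hz mod fs = 28 Hz.
28 Hz > fs/2 = 26 Hz, folds to fs − 28 Hz = 24 Hz.
144 Hz mod fs = 40 Hz.
40 Hz > fs/2 = 26 Hz, folds to fs − 40 Hz = 12 Hz.
92 Hz and 144 Hz both map to 12 Hz.

12 Hz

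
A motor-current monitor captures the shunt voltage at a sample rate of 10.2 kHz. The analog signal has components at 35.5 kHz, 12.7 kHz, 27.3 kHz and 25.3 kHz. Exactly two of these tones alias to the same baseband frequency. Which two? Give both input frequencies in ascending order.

fs/2 = 5.1 kHz.
35.5 kHz mod fs = 4.9 kHz.
4.9 kHz ≤ fs/2 = 5.1 kHz, appears at 4.9 kHz.
12.7 kHz mod fs = 2.5 kHz.
2.5 kHz ≤ fs/2 = 5.1 kHz, appears at 2.5 kHz.
27.3 kHz mod fs = 6.9 kHz.
6.9 kHz > fs/2 = 5.1 kHz, folds to fs − 6.9 kHz = 3.3 kHz.
25.3 kHz mod fs = 4.9 kHz.
4.9 kHz ≤ fs/2 = 5.1 kHz, appears at 4.9 kHz.
25.3 kHz and 35.5 kHz both map to 4.9 kHz.

25.3 kHz, 35.5 kHz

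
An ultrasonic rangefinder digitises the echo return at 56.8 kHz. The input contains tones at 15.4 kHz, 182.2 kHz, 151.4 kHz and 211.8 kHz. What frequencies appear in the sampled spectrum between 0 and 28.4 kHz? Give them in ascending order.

11.8 kHz, 15.4 kHz, 19 kHz

fs/2 = 28.4 kHz.
15.4 kHz ≤ fs/2 = 28.4 kHz, passes unchanged.
182.2 kHz mod fs = 11.8 kHz.
11.8 kHz ≤ fs/2 = 28.4 kHz, appears at 11.8 kHz.
151.4 kHz mod fs = 37.8 kHz.
37.8 kHz > fs/2 = 28.4 kHz, folds to fs − 37.8 kHz = 19 kHz.
211.8 kHz mod fs = 41.4 kHz.
41.4 kHz > fs/2 = 28.4 kHz, folds to fs − 41.4 kHz = 15.4 kHz.
Distinct values: {11.8 kHz, 15.4 kHz, 19 kHz}.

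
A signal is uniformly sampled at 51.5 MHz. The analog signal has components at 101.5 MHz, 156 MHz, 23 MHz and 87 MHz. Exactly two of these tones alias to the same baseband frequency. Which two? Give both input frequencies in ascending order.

101.5 MHz, 156 MHz

fs/2 = 25.75 MHz.
101.5 MHz mod fs = 50 MHz.
50 MHz > fs/2 = 25.75 MHz, folds to fs − 50 MHz = 1.5 MHz.
156 MHz mod fs = 1.5 MHz.
1.5 MHz ≤ fs/2 = 25.75 MHz, appears at 1.5 MHz.
23 MHz ≤ fs/2 = 25.75 MHz, passes unchanged.
87 MHz mod fs = 35.5 MHz.
35.5 MHz > fs/2 = 25.75 MHz, folds to fs − 35.5 MHz = 16 MHz.
101.5 MHz and 156 MHz both map to 1.5 MHz.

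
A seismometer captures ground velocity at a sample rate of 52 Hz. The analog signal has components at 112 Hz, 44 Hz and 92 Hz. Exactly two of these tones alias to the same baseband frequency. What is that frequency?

8 Hz

fs/2 = 26 Hz.
112 Hz mod fs = 8 Hz.
8 Hz ≤ fs/2 = 26 Hz, appears at 8 Hz.
44 Hz > fs/2 = 26 Hz, folds to fs − 44 Hz = 8 Hz.
92 Hz mod fs = 40 Hz.
40 Hz > fs/2 = 26 Hz, folds to fs − 40 Hz = 12 Hz.
44 Hz and 112 Hz both map to 8 Hz.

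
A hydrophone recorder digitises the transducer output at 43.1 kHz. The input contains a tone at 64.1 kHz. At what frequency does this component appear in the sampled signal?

21 kHz

64.1 kHz mod fs = 21 kHz.
21 kHz ≤ fs/2 = 21.55 kHz, appears at 21 kHz.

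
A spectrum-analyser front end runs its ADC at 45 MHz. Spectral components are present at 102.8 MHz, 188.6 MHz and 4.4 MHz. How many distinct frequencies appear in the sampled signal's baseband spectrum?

3

fs/2 = 22.5 MHz.
102.8 MHz mod fs = 12.8 MHz.
12.8 MHz ≤ fs/2 = 22.5 MHz, appears at 12.8 MHz.
188.6 MHz mod fs = 8.6 MHz.
8.6 MHz ≤ fs/2 = 22.5 MHz, appears at 8.6 MHz.
4.4 MHz ≤ fs/2 = 22.5 MHz, passes unchanged.
Distinct values: {4.4 MHz, 8.6 MHz, 12.8 MHz} → 3.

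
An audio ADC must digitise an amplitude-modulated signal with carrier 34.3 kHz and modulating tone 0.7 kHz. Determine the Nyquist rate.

70 kHz

AM sidebands sit at fc ± fm = 33.6 kHz and 35 kHz.
Highest-frequency component: 35 kHz.
Nyquist rate = 2 × 35 kHz = 70 kHz.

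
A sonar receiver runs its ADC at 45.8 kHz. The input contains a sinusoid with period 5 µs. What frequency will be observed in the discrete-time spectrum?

16.8 kHz

T = 5 µs → f = 1/T = 200 kHz.
200 kHz mod fs = 16.8 kHz.
16.8 kHz ≤ fs/2 = 22.9 kHz, appears at 16.8 kHz.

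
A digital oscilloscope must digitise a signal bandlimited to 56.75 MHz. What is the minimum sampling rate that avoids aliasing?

113.5 MHz

Nyquist rate = 2 × 56.75 MHz = 113.5 MHz.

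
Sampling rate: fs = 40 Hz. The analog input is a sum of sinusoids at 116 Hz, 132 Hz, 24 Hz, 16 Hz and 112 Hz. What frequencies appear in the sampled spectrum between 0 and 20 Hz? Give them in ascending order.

4 Hz, 8 Hz, 12 Hz, 16 Hz

fs/2 = 20 Hz.
116 Hz mod fs = 36 Hz.
36 Hz > fs/2 = 20 Hz, folds to fs − 36 Hz = 4 Hz.
132 Hz mod fs = 12 Hz.
12 Hz ≤ fs/2 = 20 Hz, appears at 12 Hz.
24 Hz > fs/2 = 20 Hz, folds to fs − 24 Hz = 16 Hz.
16 Hz ≤ fs/2 = 20 Hz, passes unchanged.
112 Hz mod fs = 32 Hz.
32 Hz > fs/2 = 20 Hz, folds to fs − 32 Hz = 8 Hz.
Distinct values: {4 Hz, 8 Hz, 12 Hz, 16 Hz}.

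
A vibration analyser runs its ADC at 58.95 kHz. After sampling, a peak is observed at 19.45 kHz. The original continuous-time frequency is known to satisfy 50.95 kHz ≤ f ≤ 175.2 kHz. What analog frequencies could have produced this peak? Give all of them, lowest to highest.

Frequencies that alias to 19.45 kHz are k·fs ± 19.45 kHz for integer k ≥ 0.
k=0: 19.45 kHz.
k=1: 39.5 kHz, 78.4 kHz.
k=2: 98.45 kHz, 137.35 kHz.
k=3: 157.4 kHz, 196.3 kHz.
k=4: 216.35 kHz, 255.25 kHz.
Within [50.95 kHz, 175.2 kHz]: 78.4 kHz, 98.45 kHz, 137.35 kHz, 157.4 kHz.

78.4 kHz, 98.45 kHz, 137.35 kHz, 157.4 kHz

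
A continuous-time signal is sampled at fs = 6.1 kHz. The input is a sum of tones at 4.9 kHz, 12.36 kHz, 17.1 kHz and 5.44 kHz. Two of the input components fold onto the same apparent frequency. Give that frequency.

1.2 kHz

fs/2 = 3.05 kHz.
4.9 kHz > fs/2 = 3.05 kHz, folds to fs − 4.9 kHz = 1.2 kHz.
12.36 kHz mod fs = 0.16 kHz.
0.16 kHz ≤ fs/2 = 3.05 kHz, appears at 0.16 kHz.
17.1 kHz mod fs = 4.9 kHz.
4.9 kHz > fs/2 = 3.05 kHz, folds to fs − 4.9 kHz = 1.2 kHz.
5.44 kHz > fs/2 = 3.05 kHz, folds to fs − 5.44 kHz = 0.66 kHz.
4.9 kHz and 17.1 kHz both map to 1.2 kHz.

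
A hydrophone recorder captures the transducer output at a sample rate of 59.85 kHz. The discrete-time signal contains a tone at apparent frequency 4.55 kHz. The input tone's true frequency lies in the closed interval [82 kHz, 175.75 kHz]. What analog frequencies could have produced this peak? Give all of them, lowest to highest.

115.15 kHz, 124.25 kHz, 175 kHz

Frequencies that alias to 4.55 kHz are k·fs ± 4.55 kHz for integer k ≥ 0.
k=0: 4.55 kHz.
k=1: 55.3 kHz, 64.4 kHz.
k=2: 115.15 kHz, 124.25 kHz.
k=3: 175 kHz, 184.1 kHz.
k=4: 234.85 kHz, 243.95 kHz.
Within [82 kHz, 175.75 kHz]: 115.15 kHz, 124.25 kHz, 175 kHz.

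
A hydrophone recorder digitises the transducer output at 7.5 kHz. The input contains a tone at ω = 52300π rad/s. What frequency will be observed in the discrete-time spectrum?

ω = 52300π rad/s → f = ω/(2π) = 26150 Hz = 26.15 kHz.
26.15 kHz mod fs = 3.65 kHz.
3.65 kHz ≤ fs/2 = 3.75 kHz, appears at 3.65 kHz.

3.65 kHz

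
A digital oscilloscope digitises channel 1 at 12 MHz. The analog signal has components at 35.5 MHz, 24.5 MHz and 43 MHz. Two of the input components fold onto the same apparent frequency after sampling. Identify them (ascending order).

fs/2 = 6 MHz.
35.5 MHz mod fs = 11.5 MHz.
11.5 MHz > fs/2 = 6 MHz, folds to fs − 11.5 MHz = 0.5 MHz.
24.5 MHz mod fs = 0.5 MHz.
0.5 MHz ≤ fs/2 = 6 MHz, appears at 0.5 MHz.
43 MHz mod fs = 7 MHz.
7 MHz > fs/2 = 6 MHz, folds to fs − 7 MHz = 5 MHz.
24.5 MHz and 35.5 MHz both map to 0.5 MHz.

24.5 MHz, 35.5 MHz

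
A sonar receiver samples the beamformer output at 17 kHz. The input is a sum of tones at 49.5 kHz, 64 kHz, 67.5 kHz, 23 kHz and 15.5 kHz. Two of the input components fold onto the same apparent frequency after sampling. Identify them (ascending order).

fs/2 = 8.5 kHz.
49.5 kHz mod fs = 15.5 kHz.
15.5 kHz > fs/2 = 8.5 kHz, folds to fs − 15.5 kHz = 1.5 kHz.
64 kHz mod fs = 13 kHz.
13 kHz > fs/2 = 8.5 kHz, folds to fs − 13 kHz = 4 kHz.
67.5 kHz mod fs = 16.5 kHz.
16.5 kHz > fs/2 = 8.5 kHz, folds to fs − 16.5 kHz = 0.5 kHz.
23 kHz mod fs = 6 kHz.
6 kHz ≤ fs/2 = 8.5 kHz, appears at 6 kHz.
15.5 kHz > fs/2 = 8.5 kHz, folds to fs − 15.5 kHz = 1.5 kHz.
15.5 kHz and 49.5 kHz both map to 1.5 kHz.

15.5 kHz, 49.5 kHz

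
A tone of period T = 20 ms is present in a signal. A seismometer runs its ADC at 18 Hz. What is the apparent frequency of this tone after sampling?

4 Hz

T = 20 ms → f = 1/T = 50 Hz.
50 Hz mod fs = 14 Hz.
14 Hz > fs/2 = 9 Hz, folds to fs − 14 Hz = 4 Hz.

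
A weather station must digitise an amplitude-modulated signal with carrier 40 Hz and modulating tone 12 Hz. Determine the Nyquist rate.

AM sidebands sit at fc ± fm = 28 Hz and 52 Hz.
Highest-frequency component: 52 Hz.
Nyquist rate = 2 × 52 Hz = 104 Hz.

104 Hz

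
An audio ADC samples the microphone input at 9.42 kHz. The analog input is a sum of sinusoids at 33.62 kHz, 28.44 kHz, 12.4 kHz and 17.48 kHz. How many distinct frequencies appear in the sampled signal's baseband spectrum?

4

fs/2 = 4.71 kHz.
33.62 kHz mod fs = 5.36 kHz.
5.36 kHz > fs/2 = 4.71 kHz, folds to fs − 5.36 kHz = 4.06 kHz.
28.44 kHz mod fs = 0.18 kHz.
0.18 kHz ≤ fs/2 = 4.71 kHz, appears at 0.18 kHz.
12.4 kHz mod fs = 2.98 kHz.
2.98 kHz ≤ fs/2 = 4.71 kHz, appears at 2.98 kHz.
17.48 kHz mod fs = 8.06 kHz.
8.06 kHz > fs/2 = 4.71 kHz, folds to fs − 8.06 kHz = 1.36 kHz.
Distinct values: {0.18 kHz, 1.36 kHz, 2.98 kHz, 4.06 kHz} → 4.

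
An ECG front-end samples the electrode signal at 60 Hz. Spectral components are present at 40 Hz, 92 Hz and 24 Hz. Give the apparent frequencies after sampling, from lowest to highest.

20 Hz, 24 Hz, 28 Hz

fs/2 = 30 Hz.
40 Hz > fs/2 = 30 Hz, folds to fs − 40 Hz = 20 Hz.
92 Hz mod fs = 32 Hz.
32 Hz > fs/2 = 30 Hz, folds to fs − 32 Hz = 28 Hz.
24 Hz ≤ fs/2 = 30 Hz, passes unchanged.
Distinct values: {20 Hz, 24 Hz, 28 Hz}.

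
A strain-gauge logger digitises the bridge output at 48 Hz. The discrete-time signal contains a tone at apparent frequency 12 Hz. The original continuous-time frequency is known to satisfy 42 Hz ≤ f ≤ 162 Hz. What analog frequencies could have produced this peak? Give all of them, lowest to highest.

60 Hz, 84 Hz, 108 Hz, 132 Hz, 156 Hz

Frequencies that alias to 12 Hz are k·fs ± 12 Hz for integer k ≥ 0.
k=0: 12 Hz.
k=1: 36 Hz, 60 Hz.
k=2: 84 Hz, 108 Hz.
k=3: 132 Hz, 156 Hz.
k=4: 180 Hz, 204 Hz.
Within [42 Hz, 162 Hz]: 60 Hz, 84 Hz, 108 Hz, 132 Hz, 156 Hz.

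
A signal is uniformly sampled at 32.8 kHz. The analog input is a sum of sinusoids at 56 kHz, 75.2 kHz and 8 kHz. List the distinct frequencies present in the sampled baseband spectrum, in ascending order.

8 kHz, 9.6 kHz

fs/2 = 16.4 kHz.
56 kHz mod fs = 23.2 kHz.
23.2 kHz > fs/2 = 16.4 kHz, folds to fs − 23.2 kHz = 9.6 kHz.
75.2 kHz mod fs = 9.6 kHz.
9.6 kHz ≤ fs/2 = 16.4 kHz, appears at 9.6 kHz.
8 kHz ≤ fs/2 = 16.4 kHz, passes unchanged.
Distinct values: {8 kHz, 9.6 kHz}.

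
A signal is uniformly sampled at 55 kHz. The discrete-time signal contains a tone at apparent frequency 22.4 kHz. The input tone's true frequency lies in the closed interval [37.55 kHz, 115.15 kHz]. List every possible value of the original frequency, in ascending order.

Frequencies that alias to 22.4 kHz are k·fs ± 22.4 kHz for integer k ≥ 0.
k=0: 22.4 kHz.
k=1: 32.6 kHz, 77.4 kHz.
k=2: 87.6 kHz, 132.4 kHz.
k=3: 142.6 kHz, 187.4 kHz.
Within [37.55 kHz, 115.15 kHz]: 77.4 kHz, 87.6 kHz.

77.4 kHz, 87.6 kHz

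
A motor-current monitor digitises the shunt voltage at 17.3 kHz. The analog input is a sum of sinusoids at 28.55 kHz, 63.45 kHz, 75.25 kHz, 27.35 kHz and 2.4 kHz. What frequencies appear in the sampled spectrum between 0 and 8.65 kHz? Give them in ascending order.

2.4 kHz, 5.75 kHz, 6.05 kHz, 7.25 kHz

fs/2 = 8.65 kHz.
28.55 kHz mod fs = 11.25 kHz.
11.25 kHz > fs/2 = 8.65 kHz, folds to fs − 11.25 kHz = 6.05 kHz.
63.45 kHz mod fs = 11.55 kHz.
11.55 kHz > fs/2 = 8.65 kHz, folds to fs − 11.55 kHz = 5.75 kHz.
75.25 kHz mod fs = 6.05 kHz.
6.05 kHz ≤ fs/2 = 8.65 kHz, appears at 6.05 kHz.
27.35 kHz mod fs = 10.05 kHz.
10.05 kHz > fs/2 = 8.65 kHz, folds to fs − 10.05 kHz = 7.25 kHz.
2.4 kHz ≤ fs/2 = 8.65 kHz, passes unchanged.
Distinct values: {2.4 kHz, 5.75 kHz, 6.05 kHz, 7.25 kHz}.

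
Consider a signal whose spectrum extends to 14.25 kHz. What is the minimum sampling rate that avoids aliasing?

28.5 kHz

Nyquist rate = 2 × 14.25 kHz = 28.5 kHz.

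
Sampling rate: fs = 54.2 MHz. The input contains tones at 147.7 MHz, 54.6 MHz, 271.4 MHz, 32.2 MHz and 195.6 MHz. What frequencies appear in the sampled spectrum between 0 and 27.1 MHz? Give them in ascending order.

0.4 MHz, 14.9 MHz, 21.2 MHz, 22 MHz

fs/2 = 27.1 MHz.
147.7 MHz mod fs = 39.3 MHz.
39.3 MHz > fs/2 = 27.1 MHz, folds to fs − 39.3 MHz = 14.9 MHz.
54.6 MHz mod fs = 0.4 MHz.
0.4 MHz ≤ fs/2 = 27.1 MHz, appears at 0.4 MHz.
271.4 MHz mod fs = 0.4 MHz.
0.4 MHz ≤ fs/2 = 27.1 MHz, appears at 0.4 MHz.
32.2 MHz > fs/2 = 27.1 MHz, folds to fs − 32.2 MHz = 22 MHz.
195.6 MHz mod fs = 33 MHz.
33 MHz > fs/2 = 27.1 MHz, folds to fs − 33 MHz = 21.2 MHz.
Distinct values: {0.4 MHz, 14.9 MHz, 21.2 MHz, 22 MHz}.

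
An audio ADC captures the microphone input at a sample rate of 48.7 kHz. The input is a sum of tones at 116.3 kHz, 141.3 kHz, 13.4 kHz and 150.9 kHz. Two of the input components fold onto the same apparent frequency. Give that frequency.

4.8 kHz

fs/2 = 24.35 kHz.
116.3 kHz mod fs = 18.9 kHz.
18.9 kHz ≤ fs/2 = 24.35 kHz, appears at 18.9 kHz.
141.3 kHz mod fs = 43.9 kHz.
43.9 kHz > fs/2 = 24.35 kHz, folds to fs − 43.9 kHz = 4.8 kHz.
13.4 kHz ≤ fs/2 = 24.35 kHz, passes unchanged.
150.9 kHz mod fs = 4.8 kHz.
4.8 kHz ≤ fs/2 = 24.35 kHz, appears at 4.8 kHz.
141.3 kHz and 150.9 kHz both map to 4.8 kHz.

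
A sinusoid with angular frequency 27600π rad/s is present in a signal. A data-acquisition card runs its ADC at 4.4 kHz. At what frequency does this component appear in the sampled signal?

ω = 27600π rad/s → f = ω/(2π) = 13800 Hz = 13.8 kHz.
13.8 kHz mod fs = 0.6 kHz.
0.6 kHz ≤ fs/2 = 2.2 kHz, appears at 0.6 kHz.

0.6 kHz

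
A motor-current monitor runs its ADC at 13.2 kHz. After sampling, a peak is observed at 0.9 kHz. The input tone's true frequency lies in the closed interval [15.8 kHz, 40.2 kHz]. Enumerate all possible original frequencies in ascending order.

25.5 kHz, 27.3 kHz, 38.7 kHz

Frequencies that alias to 0.9 kHz are k·fs ± 0.9 kHz for integer k ≥ 0.
k=0: 0.9 kHz.
k=1: 12.3 kHz, 14.1 kHz.
k=2: 25.5 kHz, 27.3 kHz.
k=3: 38.7 kHz, 40.5 kHz.
k=4: 51.9 kHz, 53.7 kHz.
Within [15.8 kHz, 40.2 kHz]: 25.5 kHz, 27.3 kHz, 38.7 kHz.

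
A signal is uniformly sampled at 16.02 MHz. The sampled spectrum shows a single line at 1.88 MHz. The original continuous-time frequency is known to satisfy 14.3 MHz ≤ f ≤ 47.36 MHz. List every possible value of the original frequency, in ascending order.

Frequencies that alias to 1.88 MHz are k·fs ± 1.88 MHz for integer k ≥ 0.
k=0: 1.88 MHz.
k=1: 14.14 MHz, 17.9 MHz.
k=2: 30.16 MHz, 33.92 MHz.
k=3: 46.18 MHz, 49.94 MHz.
k=4: 62.2 MHz, 65.96 MHz.
Within [14.3 MHz, 47.36 MHz]: 17.9 MHz, 30.16 MHz, 33.92 MHz, 46.18 MHz.

17.9 MHz, 30.16 MHz, 33.92 MHz, 46.18 MHz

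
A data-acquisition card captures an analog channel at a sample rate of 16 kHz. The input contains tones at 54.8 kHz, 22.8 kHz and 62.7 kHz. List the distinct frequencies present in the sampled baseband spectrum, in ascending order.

1.3 kHz, 6.8 kHz

fs/2 = 8 kHz.
54.8 kHz mod fs = 6.8 kHz.
6.8 kHz ≤ fs/2 = 8 kHz, appears at 6.8 kHz.
22.8 kHz mod fs = 6.8 kHz.
6.8 kHz ≤ fs/2 = 8 kHz, appears at 6.8 kHz.
62.7 kHz mod fs = 14.7 kHz.
14.7 kHz > fs/2 = 8 kHz, folds to fs − 14.7 kHz = 1.3 kHz.
Distinct values: {1.3 kHz, 6.8 kHz}.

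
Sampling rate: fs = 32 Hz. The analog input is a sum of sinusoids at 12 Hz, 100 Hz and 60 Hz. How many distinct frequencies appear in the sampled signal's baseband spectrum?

2

fs/2 = 16 Hz.
12 Hz ≤ fs/2 = 16 Hz, passes unchanged.
100 Hz mod fs = 4 Hz.
4 Hz ≤ fs/2 = 16 Hz, appears at 4 Hz.
60 Hz mod fs = 28 Hz.
28 Hz > fs/2 = 16 Hz, folds to fs − 28 Hz = 4 Hz.
Distinct values: {4 Hz, 12 Hz} → 2.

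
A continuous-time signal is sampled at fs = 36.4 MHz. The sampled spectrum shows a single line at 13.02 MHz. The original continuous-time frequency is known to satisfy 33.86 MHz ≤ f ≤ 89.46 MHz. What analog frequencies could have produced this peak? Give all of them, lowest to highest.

Frequencies that alias to 13.02 MHz are k·fs ± 13.02 MHz for integer k ≥ 0.
k=0: 13.02 MHz.
k=1: 23.38 MHz, 49.42 MHz.
k=2: 59.78 MHz, 85.82 MHz.
k=3: 96.18 MHz, 122.22 MHz.
Within [33.86 MHz, 89.46 MHz]: 49.42 MHz, 59.78 MHz, 85.82 MHz.

49.42 MHz, 59.78 MHz, 85.82 MHz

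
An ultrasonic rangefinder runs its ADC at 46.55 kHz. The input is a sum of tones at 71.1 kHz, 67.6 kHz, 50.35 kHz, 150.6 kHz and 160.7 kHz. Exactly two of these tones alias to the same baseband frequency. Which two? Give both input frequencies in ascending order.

67.6 kHz, 160.7 kHz

fs/2 = 23.275 kHz.
71.1 kHz mod fs = 24.55 kHz.
24.55 kHz > fs/2 = 23.275 kHz, folds to fs − 24.55 kHz = 22 kHz.
67.6 kHz mod fs = 21.05 kHz.
21.05 kHz ≤ fs/2 = 23.275 kHz, appears at 21.05 kHz.
50.35 kHz mod fs = 3.8 kHz.
3.8 kHz ≤ fs/2 = 23.275 kHz, appears at 3.8 kHz.
150.6 kHz mod fs = 10.95 kHz.
10.95 kHz ≤ fs/2 = 23.275 kHz, appears at 10.95 kHz.
160.7 kHz mod fs = 21.05 kHz.
21.05 kHz ≤ fs/2 = 23.275 kHz, appears at 21.05 kHz.
67.6 kHz and 160.7 kHz both map to 21.05 kHz.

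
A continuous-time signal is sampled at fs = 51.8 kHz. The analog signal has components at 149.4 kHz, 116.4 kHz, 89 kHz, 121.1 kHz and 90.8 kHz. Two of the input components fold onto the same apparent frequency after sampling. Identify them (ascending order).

fs/2 = 25.9 kHz.
149.4 kHz mod fs = 45.8 kHz.
45.8 kHz > fs/2 = 25.9 kHz, folds to fs − 45.8 kHz = 6 kHz.
116.4 kHz mod fs = 12.8 kHz.
12.8 kHz ≤ fs/2 = 25.9 kHz, appears at 12.8 kHz.
89 kHz mod fs = 37.2 kHz.
37.2 kHz > fs/2 = 25.9 kHz, folds to fs − 37.2 kHz = 14.6 kHz.
121.1 kHz mod fs = 17.5 kHz.
17.5 kHz ≤ fs/2 = 25.9 kHz, appears at 17.5 kHz.
90.8 kHz mod fs = 39 kHz.
39 kHz > fs/2 = 25.9 kHz, folds to fs − 39 kHz = 12.8 kHz.
90.8 kHz and 116.4 kHz both map to 12.8 kHz.

90.8 kHz, 116.4 kHz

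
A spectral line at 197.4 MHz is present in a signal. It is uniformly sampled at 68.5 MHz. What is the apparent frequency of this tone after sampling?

8.1 MHz

197.4 MHz mod fs = 60.4 MHz.
60.4 MHz > fs/2 = 34.25 MHz, folds to fs − 60.4 MHz = 8.1 MHz.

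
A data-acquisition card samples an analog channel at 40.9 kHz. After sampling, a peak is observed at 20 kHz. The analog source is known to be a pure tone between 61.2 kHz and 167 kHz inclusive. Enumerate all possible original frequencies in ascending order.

Frequencies that alias to 20 kHz are k·fs ± 20 kHz for integer k ≥ 0.
k=0: 20 kHz.
k=1: 20.9 kHz, 60.9 kHz.
k=2: 61.8 kHz, 101.8 kHz.
k=3: 102.7 kHz, 142.7 kHz.
k=4: 143.6 kHz, 183.6 kHz.
k=5: 184.5 kHz, 224.5 kHz.
Within [61.2 kHz, 167 kHz]: 61.8 kHz, 101.8 kHz, 102.7 kHz, 142.7 kHz, 143.6 kHz.

61.8 kHz, 101.8 kHz, 102.7 kHz, 142.7 kHz, 143.6 kHz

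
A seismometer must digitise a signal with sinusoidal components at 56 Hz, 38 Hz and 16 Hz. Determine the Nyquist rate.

Highest-frequency component: 56 Hz.
Nyquist rate = 2 × 56 Hz = 112 Hz.

112 Hz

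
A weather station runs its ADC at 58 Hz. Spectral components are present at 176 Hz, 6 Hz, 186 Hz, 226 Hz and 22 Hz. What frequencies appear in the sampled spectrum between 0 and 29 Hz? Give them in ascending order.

fs/2 = 29 Hz.
176 Hz mod fs = 2 Hz.
2 Hz ≤ fs/2 = 29 Hz, appears at 2 Hz.
6 Hz ≤ fs/2 = 29 Hz, passes unchanged.
186 Hz mod fs = 12 Hz.
12 Hz ≤ fs/2 = 29 Hz, appears at 12 Hz.
226 Hz mod fs = 52 Hz.
52 Hz > fs/2 = 29 Hz, folds to fs − 52 Hz = 6 Hz.
22 Hz ≤ fs/2 = 29 Hz, passes unchanged.
Distinct values: {2 Hz, 6 Hz, 12 Hz, 22 Hz}.

2 Hz, 6 Hz, 12 Hz, 22 Hz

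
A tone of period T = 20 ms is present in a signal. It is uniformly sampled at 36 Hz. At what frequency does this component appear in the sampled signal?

T = 20 ms → f = 1/T = 50 Hz.
50 Hz mod fs = 14 Hz.
14 Hz ≤ fs/2 = 18 Hz, appears at 14 Hz.

14 Hz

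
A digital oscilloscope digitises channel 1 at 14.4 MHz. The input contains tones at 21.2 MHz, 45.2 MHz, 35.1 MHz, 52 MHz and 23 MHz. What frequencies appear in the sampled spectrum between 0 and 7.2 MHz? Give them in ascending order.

fs/2 = 7.2 MHz.
21.2 MHz mod fs = 6.8 MHz.
6.8 MHz ≤ fs/2 = 7.2 MHz, appears at 6.8 MHz.
45.2 MHz mod fs = 2 MHz.
2 MHz ≤ fs/2 = 7.2 MHz, appears at 2 MHz.
35.1 MHz mod fs = 6.3 MHz.
6.3 MHz ≤ fs/2 = 7.2 MHz, appears at 6.3 MHz.
52 MHz mod fs = 8.8 MHz.
8.8 MHz > fs/2 = 7.2 MHz, folds to fs − 8.8 MHz = 5.6 MHz.
23 MHz mod fs = 8.6 MHz.
8.6 MHz > fs/2 = 7.2 MHz, folds to fs − 8.6 MHz = 5.8 MHz.
Distinct values: {2 MHz, 5.6 MHz, 5.8 MHz, 6.3 MHz, 6.8 MHz}.

2 MHz, 5.6 MHz, 5.8 MHz, 6.3 MHz, 6.8 MHz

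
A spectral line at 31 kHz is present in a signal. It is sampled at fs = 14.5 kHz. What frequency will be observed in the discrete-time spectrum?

2 kHz

31 kHz mod fs = 2 kHz.
2 kHz ≤ fs/2 = 7.25 kHz, appears at 2 kHz.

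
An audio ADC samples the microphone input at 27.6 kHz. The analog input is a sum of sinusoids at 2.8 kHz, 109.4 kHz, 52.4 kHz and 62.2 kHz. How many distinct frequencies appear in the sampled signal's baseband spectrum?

3

fs/2 = 13.8 kHz.
2.8 kHz ≤ fs/2 = 13.8 kHz, passes unchanged.
109.4 kHz mod fs = 26.6 kHz.
26.6 kHz > fs/2 = 13.8 kHz, folds to fs − 26.6 kHz = 1 kHz.
52.4 kHz mod fs = 24.8 kHz.
24.8 kHz > fs/2 = 13.8 kHz, folds to fs − 24.8 kHz = 2.8 kHz.
62.2 kHz mod fs = 7 kHz.
7 kHz ≤ fs/2 = 13.8 kHz, appears at 7 kHz.
Distinct values: {1 kHz, 2.8 kHz, 7 kHz} → 3.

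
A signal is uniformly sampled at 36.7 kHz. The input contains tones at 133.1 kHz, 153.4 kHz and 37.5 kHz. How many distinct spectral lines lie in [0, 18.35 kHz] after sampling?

3

fs/2 = 18.35 kHz.
133.1 kHz mod fs = 23 kHz.
23 kHz > fs/2 = 18.35 kHz, folds to fs − 23 kHz = 13.7 kHz.
153.4 kHz mod fs = 6.6 kHz.
6.6 kHz ≤ fs/2 = 18.35 kHz, appears at 6.6 kHz.
37.5 kHz mod fs = 0.8 kHz.
0.8 kHz ≤ fs/2 = 18.35 kHz, appears at 0.8 kHz.
Distinct values: {0.8 kHz, 6.6 kHz, 13.7 kHz} → 3.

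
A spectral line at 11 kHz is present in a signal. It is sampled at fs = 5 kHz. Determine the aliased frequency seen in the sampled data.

11 kHz mod fs = 1 kHz.
1 kHz ≤ fs/2 = 2.5 kHz, appears at 1 kHz.

1 kHz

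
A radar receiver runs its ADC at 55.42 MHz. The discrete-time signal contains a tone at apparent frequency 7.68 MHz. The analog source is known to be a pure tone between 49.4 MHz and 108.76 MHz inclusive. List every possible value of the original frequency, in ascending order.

63.1 MHz, 103.16 MHz

Frequencies that alias to 7.68 MHz are k·fs ± 7.68 MHz for integer k ≥ 0.
k=0: 7.68 MHz.
k=1: 47.74 MHz, 63.1 MHz.
k=2: 103.16 MHz, 118.52 MHz.
k=3: 158.58 MHz, 173.94 MHz.
Within [49.4 MHz, 108.76 MHz]: 63.1 MHz, 103.16 MHz.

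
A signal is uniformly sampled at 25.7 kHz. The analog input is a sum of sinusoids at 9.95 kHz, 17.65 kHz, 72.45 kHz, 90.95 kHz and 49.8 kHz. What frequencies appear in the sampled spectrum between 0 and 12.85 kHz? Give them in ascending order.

1.6 kHz, 4.65 kHz, 8.05 kHz, 9.95 kHz, 11.85 kHz

fs/2 = 12.85 kHz.
9.95 kHz ≤ fs/2 = 12.85 kHz, passes unchanged.
17.65 kHz > fs/2 = 12.85 kHz, folds to fs − 17.65 kHz = 8.05 kHz.
72.45 kHz mod fs = 21.05 kHz.
21.05 kHz > fs/2 = 12.85 kHz, folds to fs − 21.05 kHz = 4.65 kHz.
90.95 kHz mod fs = 13.85 kHz.
13.85 kHz > fs/2 = 12.85 kHz, folds to fs − 13.85 kHz = 11.85 kHz.
49.8 kHz mod fs = 24.1 kHz.
24.1 kHz > fs/2 = 12.85 kHz, folds to fs − 24.1 kHz = 1.6 kHz.
Distinct values: {1.6 kHz, 4.65 kHz, 8.05 kHz, 9.95 kHz, 11.85 kHz}.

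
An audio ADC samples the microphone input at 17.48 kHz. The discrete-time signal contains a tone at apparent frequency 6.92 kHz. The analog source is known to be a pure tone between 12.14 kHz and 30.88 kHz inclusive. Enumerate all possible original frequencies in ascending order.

24.4 kHz, 28.04 kHz

Frequencies that alias to 6.92 kHz are k·fs ± 6.92 kHz for integer k ≥ 0.
k=0: 6.92 kHz.
k=1: 10.56 kHz, 24.4 kHz.
k=2: 28.04 kHz, 41.88 kHz.
k=3: 45.52 kHz, 59.36 kHz.
Within [12.14 kHz, 30.88 kHz]: 24.4 kHz, 28.04 kHz.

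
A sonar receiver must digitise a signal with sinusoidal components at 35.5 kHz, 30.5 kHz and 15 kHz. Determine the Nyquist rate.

Highest-frequency component: 35.5 kHz.
Nyquist rate = 2 × 35.5 kHz = 71 kHz.

71 kHz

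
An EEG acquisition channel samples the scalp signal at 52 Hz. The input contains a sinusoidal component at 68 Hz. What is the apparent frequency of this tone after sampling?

16 Hz

68 Hz mod fs = 16 Hz.
16 Hz ≤ fs/2 = 26 Hz, appears at 16 Hz.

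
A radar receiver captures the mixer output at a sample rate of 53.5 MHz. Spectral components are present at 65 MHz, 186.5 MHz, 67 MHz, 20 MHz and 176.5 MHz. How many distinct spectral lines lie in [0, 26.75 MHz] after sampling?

5

fs/2 = 26.75 MHz.
65 MHz mod fs = 11.5 MHz.
11.5 MHz ≤ fs/2 = 26.75 MHz, appears at 11.5 MHz.
186.5 MHz mod fs = 26 MHz.
26 MHz ≤ fs/2 = 26.75 MHz, appears at 26 MHz.
67 MHz mod fs = 13.5 MHz.
13.5 MHz ≤ fs/2 = 26.75 MHz, appears at 13.5 MHz.
20 MHz ≤ fs/2 = 26.75 MHz, passes unchanged.
176.5 MHz mod fs = 16 MHz.
16 MHz ≤ fs/2 = 26.75 MHz, appears at 16 MHz.
Distinct values: {11.5 MHz, 13.5 MHz, 16 MHz, 20 MHz, 26 MHz} → 5.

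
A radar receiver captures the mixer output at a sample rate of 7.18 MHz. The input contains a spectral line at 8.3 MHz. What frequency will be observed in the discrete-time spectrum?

1.12 MHz

8.3 MHz mod fs = 1.12 MHz.
1.12 MHz ≤ fs/2 = 3.59 MHz, appears at 1.12 MHz.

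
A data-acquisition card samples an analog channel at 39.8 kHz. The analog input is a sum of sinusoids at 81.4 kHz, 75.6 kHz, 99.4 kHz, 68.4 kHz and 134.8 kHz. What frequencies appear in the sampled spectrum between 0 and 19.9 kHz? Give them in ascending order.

fs/2 = 19.9 kHz.
81.4 kHz mod fs = 1.8 kHz.
1.8 kHz ≤ fs/2 = 19.9 kHz, appears at 1.8 kHz.
75.6 kHz mod fs = 35.8 kHz.
35.8 kHz > fs/2 = 19.9 kHz, folds to fs − 35.8 kHz = 4 kHz.
99.4 kHz mod fs = 19.8 kHz.
19.8 kHz ≤ fs/2 = 19.9 kHz, appears at 19.8 kHz.
68.4 kHz mod fs = 28.6 kHz.
28.6 kHz > fs/2 = 19.9 kHz, folds to fs − 28.6 kHz = 11.2 kHz.
134.8 kHz mod fs = 15.4 kHz.
15.4 kHz ≤ fs/2 = 19.9 kHz, appears at 15.4 kHz.
Distinct values: {1.8 kHz, 4 kHz, 11.2 kHz, 15.4 kHz, 19.8 kHz}.

1.8 kHz, 4 kHz, 11.2 kHz, 15.4 kHz, 19.8 kHz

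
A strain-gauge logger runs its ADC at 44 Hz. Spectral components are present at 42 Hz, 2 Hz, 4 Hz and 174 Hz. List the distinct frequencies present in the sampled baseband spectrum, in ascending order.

fs/2 = 22 Hz.
42 Hz > fs/2 = 22 Hz, folds to fs − 42 Hz = 2 Hz.
2 Hz ≤ fs/2 = 22 Hz, passes unchanged.
4 Hz ≤ fs/2 = 22 Hz, passes unchanged.
174 Hz mod fs = 42 Hz.
42 Hz > fs/2 = 22 Hz, folds to fs − 42 Hz = 2 Hz.
Distinct values: {2 Hz, 4 Hz}.

2 Hz, 4 Hz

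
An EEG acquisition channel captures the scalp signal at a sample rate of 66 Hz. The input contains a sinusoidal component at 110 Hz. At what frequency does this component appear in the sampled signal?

22 Hz

110 Hz mod fs = 44 Hz.
44 Hz > fs/2 = 33 Hz, folds to fs − 44 Hz = 22 Hz.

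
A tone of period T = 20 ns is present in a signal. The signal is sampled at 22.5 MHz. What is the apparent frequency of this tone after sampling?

T = 20 ns → f = 1/T = 50 MHz.
50 MHz mod fs = 5 MHz.
5 MHz ≤ fs/2 = 11.25 MHz, appears at 5 MHz.

5 MHz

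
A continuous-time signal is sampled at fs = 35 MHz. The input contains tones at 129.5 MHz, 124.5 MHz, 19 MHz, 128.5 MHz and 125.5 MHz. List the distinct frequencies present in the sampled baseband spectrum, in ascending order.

fs/2 = 17.5 MHz.
129.5 MHz mod fs = 24.5 MHz.
24.5 MHz > fs/2 = 17.5 MHz, folds to fs − 24.5 MHz = 10.5 MHz.
124.5 MHz mod fs = 19.5 MHz.
19.5 MHz > fs/2 = 17.5 MHz, folds to fs − 19.5 MHz = 15.5 MHz.
19 MHz > fs/2 = 17.5 MHz, folds to fs − 19 MHz = 16 MHz.
128.5 MHz mod fs = 23.5 MHz.
23.5 MHz > fs/2 = 17.5 MHz, folds to fs − 23.5 MHz = 11.5 MHz.
125.5 MHz mod fs = 20.5 MHz.
20.5 MHz > fs/2 = 17.5 MHz, folds to fs − 20.5 MHz = 14.5 MHz.
Distinct values: {10.5 MHz, 11.5 MHz, 14.5 MHz, 15.5 MHz, 16 MHz}.

10.5 MHz, 11.5 MHz, 14.5 MHz, 15.5 MHz, 16 MHz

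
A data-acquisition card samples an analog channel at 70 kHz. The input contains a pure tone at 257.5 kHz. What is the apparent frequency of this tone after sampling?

22.5 kHz

257.5 kHz mod fs = 47.5 kHz.
47.5 kHz > fs/2 = 35 kHz, folds to fs − 47.5 kHz = 22.5 kHz.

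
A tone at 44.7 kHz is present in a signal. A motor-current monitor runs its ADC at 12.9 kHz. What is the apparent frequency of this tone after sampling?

44.7 kHz mod fs = 6 kHz.
6 kHz ≤ fs/2 = 6.45 kHz, appears at 6 kHz.

6 kHz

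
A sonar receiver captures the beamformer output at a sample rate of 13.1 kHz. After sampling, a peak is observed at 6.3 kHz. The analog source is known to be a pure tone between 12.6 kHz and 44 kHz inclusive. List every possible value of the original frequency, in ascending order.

Frequencies that alias to 6.3 kHz are k·fs ± 6.3 kHz for integer k ≥ 0.
k=0: 6.3 kHz.
k=1: 6.8 kHz, 19.4 kHz.
k=2: 19.9 kHz, 32.5 kHz.
k=3: 33 kHz, 45.6 kHz.
k=4: 46.1 kHz, 58.7 kHz.
Within [12.6 kHz, 44 kHz]: 19.4 kHz, 19.9 kHz, 32.5 kHz, 33 kHz.

19.4 kHz, 19.9 kHz, 32.5 kHz, 33 kHz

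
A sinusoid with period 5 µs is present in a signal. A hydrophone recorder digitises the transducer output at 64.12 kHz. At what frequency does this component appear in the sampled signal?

T = 5 µs → f = 1/T = 200 kHz.
200 kHz mod fs = 7.64 kHz.
7.64 kHz ≤ fs/2 = 32.06 kHz, appears at 7.64 kHz.

7.64 kHz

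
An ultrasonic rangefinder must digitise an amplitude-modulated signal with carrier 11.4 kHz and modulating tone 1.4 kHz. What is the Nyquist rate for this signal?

25.6 kHz

AM sidebands sit at fc ± fm = 10 kHz and 12.8 kHz.
Highest-frequency component: 12.8 kHz.
Nyquist rate = 2 × 12.8 kHz = 25.6 kHz.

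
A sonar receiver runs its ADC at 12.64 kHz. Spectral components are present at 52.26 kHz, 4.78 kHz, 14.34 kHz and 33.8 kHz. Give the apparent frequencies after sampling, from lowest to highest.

1.7 kHz, 4.12 kHz, 4.78 kHz

fs/2 = 6.32 kHz.
52.26 kHz mod fs = 1.7 kHz.
1.7 kHz ≤ fs/2 = 6.32 kHz, appears at 1.7 kHz.
4.78 kHz ≤ fs/2 = 6.32 kHz, passes unchanged.
14.34 kHz mod fs = 1.7 kHz.
1.7 kHz ≤ fs/2 = 6.32 kHz, appears at 1.7 kHz.
33.8 kHz mod fs = 8.52 kHz.
8.52 kHz > fs/2 = 6.32 kHz, folds to fs − 8.52 kHz = 4.12 kHz.
Distinct values: {1.7 kHz, 4.12 kHz, 4.78 kHz}.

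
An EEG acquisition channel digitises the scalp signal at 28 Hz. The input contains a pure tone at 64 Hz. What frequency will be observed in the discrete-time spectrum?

64 Hz mod fs = 8 Hz.
8 Hz ≤ fs/2 = 14 Hz, appears at 8 Hz.

8 Hz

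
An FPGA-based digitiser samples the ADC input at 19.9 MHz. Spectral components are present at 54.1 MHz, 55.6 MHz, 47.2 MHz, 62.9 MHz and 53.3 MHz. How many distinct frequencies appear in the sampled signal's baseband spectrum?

fs/2 = 9.95 MHz.
54.1 MHz mod fs = 14.3 MHz.
14.3 MHz > fs/2 = 9.95 MHz, folds to fs − 14.3 MHz = 5.6 MHz.
55.6 MHz mod fs = 15.8 MHz.
15.8 MHz > fs/2 = 9.95 MHz, folds to fs − 15.8 MHz = 4.1 MHz.
47.2 MHz mod fs = 7.4 MHz.
7.4 MHz ≤ fs/2 = 9.95 MHz, appears at 7.4 MHz.
62.9 MHz mod fs = 3.2 MHz.
3.2 MHz ≤ fs/2 = 9.95 MHz, appears at 3.2 MHz.
53.3 MHz mod fs = 13.5 MHz.
13.5 MHz > fs/2 = 9.95 MHz, folds to fs − 13.5 MHz = 6.4 MHz.
Distinct values: {3.2 MHz, 4.1 MHz, 5.6 MHz, 6.4 MHz, 7.4 MHz} → 5.

5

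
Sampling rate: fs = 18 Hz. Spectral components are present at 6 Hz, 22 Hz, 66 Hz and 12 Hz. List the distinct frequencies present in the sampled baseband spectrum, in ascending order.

4 Hz, 6 Hz

fs/2 = 9 Hz.
6 Hz ≤ fs/2 = 9 Hz, passes unchanged.
22 Hz mod fs = 4 Hz.
4 Hz ≤ fs/2 = 9 Hz, appears at 4 Hz.
66 Hz mod fs = 12 Hz.
12 Hz > fs/2 = 9 Hz, folds to fs − 12 Hz = 6 Hz.
12 Hz > fs/2 = 9 Hz, folds to fs − 12 Hz = 6 Hz.
Distinct values: {4 Hz, 6 Hz}.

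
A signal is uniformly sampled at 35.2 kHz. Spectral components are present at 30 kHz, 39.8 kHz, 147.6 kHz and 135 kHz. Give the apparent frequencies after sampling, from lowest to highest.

fs/2 = 17.6 kHz.
30 kHz > fs/2 = 17.6 kHz, folds to fs − 30 kHz = 5.2 kHz.
39.8 kHz mod fs = 4.6 kHz.
4.6 kHz ≤ fs/2 = 17.6 kHz, appears at 4.6 kHz.
147.6 kHz mod fs = 6.8 kHz.
6.8 kHz ≤ fs/2 = 17.6 kHz, appears at 6.8 kHz.
135 kHz mod fs = 29.4 kHz.
29.4 kHz > fs/2 = 17.6 kHz, folds to fs − 29.4 kHz = 5.8 kHz.
Distinct values: {4.6 kHz, 5.2 kHz, 5.8 kHz, 6.8 kHz}.

4.6 kHz, 5.2 kHz, 5.8 kHz, 6.8 kHz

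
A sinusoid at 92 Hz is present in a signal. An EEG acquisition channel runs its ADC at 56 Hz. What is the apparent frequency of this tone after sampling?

20 Hz

92 Hz mod fs = 36 Hz.
36 Hz > fs/2 = 28 Hz, folds to fs − 36 Hz = 20 Hz.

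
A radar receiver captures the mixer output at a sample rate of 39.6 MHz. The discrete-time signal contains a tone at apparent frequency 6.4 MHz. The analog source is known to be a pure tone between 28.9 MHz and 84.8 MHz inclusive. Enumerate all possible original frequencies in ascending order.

33.2 MHz, 46 MHz, 72.8 MHz

Frequencies that alias to 6.4 MHz are k·fs ± 6.4 MHz for integer k ≥ 0.
k=0: 6.4 MHz.
k=1: 33.2 MHz, 46 MHz.
k=2: 72.8 MHz, 85.6 MHz.
k=3: 112.4 MHz, 125.2 MHz.
Within [28.9 MHz, 84.8 MHz]: 33.2 MHz, 46 MHz, 72.8 MHz.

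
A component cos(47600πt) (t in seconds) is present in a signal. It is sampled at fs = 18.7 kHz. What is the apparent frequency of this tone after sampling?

5.1 kHz

ω = 47600π rad/s → f = ω/(2π) = 23800 Hz = 23.8 kHz.
23.8 kHz mod fs = 5.1 kHz.
5.1 kHz ≤ fs/2 = 9.35 kHz, appears at 5.1 kHz.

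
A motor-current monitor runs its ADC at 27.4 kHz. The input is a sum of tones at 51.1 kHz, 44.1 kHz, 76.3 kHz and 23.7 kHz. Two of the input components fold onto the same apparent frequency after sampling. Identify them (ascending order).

fs/2 = 13.7 kHz.
51.1 kHz mod fs = 23.7 kHz.
23.7 kHz > fs/2 = 13.7 kHz, folds to fs − 23.7 kHz = 3.7 kHz.
44.1 kHz mod fs = 16.7 kHz.
16.7 kHz > fs/2 = 13.7 kHz, folds to fs − 16.7 kHz = 10.7 kHz.
76.3 kHz mod fs = 21.5 kHz.
21.5 kHz > fs/2 = 13.7 kHz, folds to fs − 21.5 kHz = 5.9 kHz.
23.7 kHz > fs/2 = 13.7 kHz, folds to fs − 23.7 kHz = 3.7 kHz.
23.7 kHz and 51.1 kHz both map to 3.7 kHz.

23.7 kHz, 51.1 kHz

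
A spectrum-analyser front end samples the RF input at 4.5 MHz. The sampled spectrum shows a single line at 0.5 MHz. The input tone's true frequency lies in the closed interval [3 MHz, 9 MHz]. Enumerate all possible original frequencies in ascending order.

4 MHz, 5 MHz, 8.5 MHz

Frequencies that alias to 0.5 MHz are k·fs ± 0.5 MHz for integer k ≥ 0.
k=0: 0.5 MHz.
k=1: 4 MHz, 5 MHz.
k=2: 8.5 MHz, 9.5 MHz.
k=3: 13 MHz, 14 MHz.
Within [3 MHz, 9 MHz]: 4 MHz, 5 MHz, 8.5 MHz.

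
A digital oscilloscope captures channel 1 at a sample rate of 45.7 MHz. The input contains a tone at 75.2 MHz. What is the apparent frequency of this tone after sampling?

16.2 MHz

75.2 MHz mod fs = 29.5 MHz.
29.5 MHz > fs/2 = 22.85 MHz, folds to fs − 29.5 MHz = 16.2 MHz.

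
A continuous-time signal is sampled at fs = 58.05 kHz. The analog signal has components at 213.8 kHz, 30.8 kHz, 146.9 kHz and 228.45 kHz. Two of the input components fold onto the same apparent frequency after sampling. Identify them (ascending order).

30.8 kHz, 146.9 kHz

fs/2 = 29.025 kHz.
213.8 kHz mod fs = 39.65 kHz.
39.65 kHz > fs/2 = 29.025 kHz, folds to fs − 39.65 kHz = 18.4 kHz.
30.8 kHz > fs/2 = 29.025 kHz, folds to fs − 30.8 kHz = 27.25 kHz.
146.9 kHz mod fs = 30.8 kHz.
30.8 kHz > fs/2 = 29.025 kHz, folds to fs − 30.8 kHz = 27.25 kHz.
228.45 kHz mod fs = 54.3 kHz.
54.3 kHz > fs/2 = 29.025 kHz, folds to fs − 54.3 kHz = 3.75 kHz.
30.8 kHz and 146.9 kHz both map to 27.25 kHz.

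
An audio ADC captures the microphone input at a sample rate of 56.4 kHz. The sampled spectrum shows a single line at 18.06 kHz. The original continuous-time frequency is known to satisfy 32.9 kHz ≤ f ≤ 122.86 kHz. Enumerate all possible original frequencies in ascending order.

Frequencies that alias to 18.06 kHz are k·fs ± 18.06 kHz for integer k ≥ 0.
k=0: 18.06 kHz.
k=1: 38.34 kHz, 74.46 kHz.
k=2: 94.74 kHz, 130.86 kHz.
k=3: 151.14 kHz, 187.26 kHz.
Within [32.9 kHz, 122.86 kHz]: 38.34 kHz, 74.46 kHz, 94.74 kHz.

38.34 kHz, 74.46 kHz, 94.74 kHz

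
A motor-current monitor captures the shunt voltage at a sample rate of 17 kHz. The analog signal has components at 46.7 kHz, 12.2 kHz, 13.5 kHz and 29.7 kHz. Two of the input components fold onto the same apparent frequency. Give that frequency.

4.3 kHz

fs/2 = 8.5 kHz.
46.7 kHz mod fs = 12.7 kHz.
12.7 kHz > fs/2 = 8.5 kHz, folds to fs − 12.7 kHz = 4.3 kHz.
12.2 kHz > fs/2 = 8.5 kHz, folds to fs − 12.2 kHz = 4.8 kHz.
13.5 kHz > fs/2 = 8.5 kHz, folds to fs − 13.5 kHz = 3.5 kHz.
29.7 kHz mod fs = 12.7 kHz.
12.7 kHz > fs/2 = 8.5 kHz, folds to fs − 12.7 kHz = 4.3 kHz.
29.7 kHz and 46.7 kHz both map to 4.3 kHz.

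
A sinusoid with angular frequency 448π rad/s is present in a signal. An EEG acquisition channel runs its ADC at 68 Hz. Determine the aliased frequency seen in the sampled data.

20 Hz

ω = 448π rad/s → f = ω/(2π) = 224 Hz.
224 Hz mod fs = 20 Hz.
20 Hz ≤ fs/2 = 34 Hz, appears at 20 Hz.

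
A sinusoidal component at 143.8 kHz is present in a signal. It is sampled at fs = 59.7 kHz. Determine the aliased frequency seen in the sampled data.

143.8 kHz mod fs = 24.4 kHz.
24.4 kHz ≤ fs/2 = 29.85 kHz, appears at 24.4 kHz.

24.4 kHz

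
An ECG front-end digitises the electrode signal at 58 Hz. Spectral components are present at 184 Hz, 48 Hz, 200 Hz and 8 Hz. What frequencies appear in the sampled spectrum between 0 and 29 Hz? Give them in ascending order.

8 Hz, 10 Hz, 26 Hz

fs/2 = 29 Hz.
184 Hz mod fs = 10 Hz.
10 Hz ≤ fs/2 = 29 Hz, appears at 10 Hz.
48 Hz > fs/2 = 29 Hz, folds to fs − 48 Hz = 10 Hz.
200 Hz mod fs = 26 Hz.
26 Hz ≤ fs/2 = 29 Hz, appears at 26 Hz.
8 Hz ≤ fs/2 = 29 Hz, passes unchanged.
Distinct values: {8 Hz, 10 Hz, 26 Hz}.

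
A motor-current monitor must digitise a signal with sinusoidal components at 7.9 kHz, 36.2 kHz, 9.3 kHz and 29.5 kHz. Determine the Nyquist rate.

Highest-frequency component: 36.2 kHz.
Nyquist rate = 2 × 36.2 kHz = 72.4 kHz.

72.4 kHz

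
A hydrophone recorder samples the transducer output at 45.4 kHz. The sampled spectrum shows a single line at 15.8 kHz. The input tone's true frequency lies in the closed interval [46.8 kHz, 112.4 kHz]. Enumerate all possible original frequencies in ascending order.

61.2 kHz, 75 kHz, 106.6 kHz

Frequencies that alias to 15.8 kHz are k·fs ± 15.8 kHz for integer k ≥ 0.
k=0: 15.8 kHz.
k=1: 29.6 kHz, 61.2 kHz.
k=2: 75 kHz, 106.6 kHz.
k=3: 120.4 kHz, 152 kHz.
Within [46.8 kHz, 112.4 kHz]: 61.2 kHz, 75 kHz, 106.6 kHz.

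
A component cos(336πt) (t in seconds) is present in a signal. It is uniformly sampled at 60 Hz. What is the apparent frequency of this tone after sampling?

ω = 336π rad/s → f = ω/(2π) = 168 Hz.
168 Hz mod fs = 48 Hz.
48 Hz > fs/2 = 30 Hz, folds to fs − 48 Hz = 12 Hz.

12 Hz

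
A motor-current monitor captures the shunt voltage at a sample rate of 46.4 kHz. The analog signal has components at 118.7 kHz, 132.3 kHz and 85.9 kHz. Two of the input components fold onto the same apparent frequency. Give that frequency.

6.9 kHz

fs/2 = 23.2 kHz.
118.7 kHz mod fs = 25.9 kHz.
25.9 kHz > fs/2 = 23.2 kHz, folds to fs − 25.9 kHz = 20.5 kHz.
132.3 kHz mod fs = 39.5 kHz.
39.5 kHz > fs/2 = 23.2 kHz, folds to fs − 39.5 kHz = 6.9 kHz.
85.9 kHz mod fs = 39.5 kHz.
39.5 kHz > fs/2 = 23.2 kHz, folds to fs − 39.5 kHz = 6.9 kHz.
85.9 kHz and 132.3 kHz both map to 6.9 kHz.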